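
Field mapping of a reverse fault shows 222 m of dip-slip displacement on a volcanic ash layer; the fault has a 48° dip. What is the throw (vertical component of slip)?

165 m

throw = dip-slip × sin(dip) = 222 m × sin(48°) = 165 m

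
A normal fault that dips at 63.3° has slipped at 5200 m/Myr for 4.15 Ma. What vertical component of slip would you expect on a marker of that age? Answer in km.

19.3 km

dip-slip = rate × time = 5200 m/Myr × 4.15 Ma = 21580 m
throw = dip-slip × sin(dip) = 21580 × sin(63.3°) = 19300 m = 19.3 km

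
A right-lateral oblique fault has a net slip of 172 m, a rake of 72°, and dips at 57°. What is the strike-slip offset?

strike-slip = net slip × cos(rake) = 172 m × cos(72°) = 53.2 m

53.2 m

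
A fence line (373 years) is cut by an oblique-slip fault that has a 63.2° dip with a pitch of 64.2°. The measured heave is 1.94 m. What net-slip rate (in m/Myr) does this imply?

12800 m/Myr

dip-slip = heave / cos(dip) = 1.94 / cos(63.2°) = 4.303 m
net slip = dip-slip / sin(rake) = 4.303 / sin(64.2°) = 4.779 m
rate = 4.779 m / 373 years = 0.0128 m/yr = 12800 m/Myr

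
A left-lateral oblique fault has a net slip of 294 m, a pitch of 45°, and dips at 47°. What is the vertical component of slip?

152 m

dip-slip = net slip × sin(rake) = 294 m × sin(45°) = 207.9 m
throw = dip-slip × sin(dip) = 207.9 × sin(47°) = 152 m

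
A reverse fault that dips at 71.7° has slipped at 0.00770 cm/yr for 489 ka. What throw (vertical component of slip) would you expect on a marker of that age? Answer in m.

dip-slip = rate × time = 0.00770 cm/yr × 489 ka = 37.65 m
throw = dip-slip × sin(dip) = 37.65 × sin(71.7°) = 35.7 m

35.7 m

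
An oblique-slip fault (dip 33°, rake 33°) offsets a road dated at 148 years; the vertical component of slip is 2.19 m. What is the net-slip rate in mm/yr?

49.9 mm/yr

dip-slip = throw / sin(dip) = 2.19 / sin(33°) = 4.021 m
net slip = dip-slip / sin(rake) = 4.021 / sin(33°) = 7.383 m
rate = 7.383 m / 148 years = 0.0499 m/yr = 49.9 mm/yr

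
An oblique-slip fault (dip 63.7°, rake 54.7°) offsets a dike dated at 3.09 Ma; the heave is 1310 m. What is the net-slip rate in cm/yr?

dip-slip = heave / cos(dip) = 1310 / cos(63.7°) = 2957 m
net slip = dip-slip / sin(rake) = 2957 / sin(54.7°) = 3623 m
rate = 3623 m / 3.09 Ma = 0.00117 m/yr = 0.117 cm/yr

0.117 cm/yr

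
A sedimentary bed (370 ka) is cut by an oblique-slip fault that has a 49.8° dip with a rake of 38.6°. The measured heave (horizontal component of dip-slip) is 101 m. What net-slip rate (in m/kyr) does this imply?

0.678 m/kyr

dip-slip = heave / cos(dip) = 101 / cos(49.8°) = 156.5 m
net slip = dip-slip / sin(rake) = 156.5 / sin(38.6°) = 250.8 m
rate = 250.8 m / 370 ka = 0.000678 m/yr = 0.678 m/kyr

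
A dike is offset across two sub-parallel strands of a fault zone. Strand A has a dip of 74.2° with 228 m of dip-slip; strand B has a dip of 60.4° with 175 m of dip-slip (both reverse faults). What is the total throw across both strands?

throw_A = 228 × sin(74.2°) = 219.4 m
throw_B = 175 × sin(60.4°) = 152.2 m
total = 219.4 + 152.2 = 372 m

372 m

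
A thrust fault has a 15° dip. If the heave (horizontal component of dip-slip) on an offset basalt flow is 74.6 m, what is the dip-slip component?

dip-slip = heave / cos(dip) = 74.6 / cos(15°) = 77.2 m

77.2 m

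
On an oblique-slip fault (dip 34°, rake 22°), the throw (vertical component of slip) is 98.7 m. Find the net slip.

471 m

dip-slip = throw / sin(dip) = 98.7 / sin(34°) = 176.5 m
net slip = dip-slip / sin(rake) = 176.5 / sin(22°) = 471 m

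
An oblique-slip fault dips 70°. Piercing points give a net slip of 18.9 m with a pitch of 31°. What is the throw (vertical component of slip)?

9.15 m

dip-slip = net slip × sin(rake) = 18.9 m × sin(31°) = 9.734 m
throw = dip-slip × sin(dip) = 9.734 × sin(70°) = 9.15 m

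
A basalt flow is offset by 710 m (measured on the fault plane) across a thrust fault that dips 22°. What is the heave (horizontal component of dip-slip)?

658 m

heave = dip-slip × cos(dip) = 710 m × cos(22°) = 658 m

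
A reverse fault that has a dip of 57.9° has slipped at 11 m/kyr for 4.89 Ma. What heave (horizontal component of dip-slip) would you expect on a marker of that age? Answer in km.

dip-slip = rate × time = 11 m/kyr × 4.89 Ma = 53790 m
heave = dip-slip × cos(dip) = 53790 × cos(57.9°) = 28600 m = 28.6 km

28.6 km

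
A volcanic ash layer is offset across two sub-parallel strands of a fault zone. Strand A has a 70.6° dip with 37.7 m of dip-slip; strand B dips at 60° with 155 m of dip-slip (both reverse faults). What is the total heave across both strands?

heave_A = 37.7 × cos(70.6°) = 12.52 m
heave_B = 155 × cos(60°) = 77.50 m
total = 12.52 + 77.50 = 90 m

90 m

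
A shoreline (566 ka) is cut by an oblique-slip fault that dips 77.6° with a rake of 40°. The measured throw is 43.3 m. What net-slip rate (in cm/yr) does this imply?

0.0122 cm/yr

dip-slip = throw / sin(dip) = 43.3 / sin(77.6°) = 44.33 m
net slip = dip-slip / sin(rake) = 44.33 / sin(40°) = 68.97 m
rate = 68.97 m / 566 ka = 0.000122 m/yr = 0.0122 cm/yr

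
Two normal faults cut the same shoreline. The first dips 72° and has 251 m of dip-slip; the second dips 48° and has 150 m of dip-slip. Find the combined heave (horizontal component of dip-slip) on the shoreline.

heave_A = 251 × cos(72°) = 77.56 m
heave_B = 150 × cos(48°) = 100.4 m
total = 77.56 + 100.4 = 178 m

178 m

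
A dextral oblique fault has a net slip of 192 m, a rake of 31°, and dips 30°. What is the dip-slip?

dip-slip = net slip × sin(rake) = 192 m × sin(31°) = 98.9 m

98.9 m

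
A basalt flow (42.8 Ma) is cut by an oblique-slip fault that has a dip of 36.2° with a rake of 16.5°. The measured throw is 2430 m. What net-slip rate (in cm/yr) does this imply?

dip-slip = throw / sin(dip) = 2430 / sin(36.2°) = 4114 m
net slip = dip-slip / sin(rake) = 4114 / sin(16.5°) = 14490 m
rate = 14490 m / 42.8 Ma = 0.000338 m/yr = 0.0338 cm/yr

0.0338 cm/yr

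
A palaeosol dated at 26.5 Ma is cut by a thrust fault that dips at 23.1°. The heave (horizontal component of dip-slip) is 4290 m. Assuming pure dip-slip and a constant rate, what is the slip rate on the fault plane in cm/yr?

dip-slip = heave / cos(dip) = 4290 m / cos(23.1°) = 4664 m
rate = 4664 m / 26.5 Ma = 0.000176 m/yr = 0.0176 cm/yr

0.0176 cm/yr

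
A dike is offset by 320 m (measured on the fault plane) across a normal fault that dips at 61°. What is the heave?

155 m

heave = dip-slip × cos(dip) = 320 m × cos(61°) = 155 m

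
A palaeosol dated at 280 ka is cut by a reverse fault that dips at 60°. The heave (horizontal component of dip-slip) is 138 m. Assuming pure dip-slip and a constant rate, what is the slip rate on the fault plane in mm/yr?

0.986 mm/yr

dip-slip = heave / cos(dip) = 138 m / cos(60°) = 276 m
rate = 276 m / 280 ka = 0.000986 m/yr = 0.986 mm/yr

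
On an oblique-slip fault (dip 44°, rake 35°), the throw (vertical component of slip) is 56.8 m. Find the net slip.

dip-slip = throw / sin(dip) = 56.8 / sin(44°) = 81.77 m
net slip = dip-slip / sin(rake) = 81.77 / sin(35°) = 143 m

143 m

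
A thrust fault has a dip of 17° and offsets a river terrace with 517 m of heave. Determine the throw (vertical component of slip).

158 m

throw = heave × tan(dip) = 517 × tan(17°) = 158 m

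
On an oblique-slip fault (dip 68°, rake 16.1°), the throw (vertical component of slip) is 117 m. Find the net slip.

455 m

dip-slip = throw / sin(dip) = 117 / sin(68°) = 126.2 m
net slip = dip-slip / sin(rake) = 126.2 / sin(16.1°) = 455 m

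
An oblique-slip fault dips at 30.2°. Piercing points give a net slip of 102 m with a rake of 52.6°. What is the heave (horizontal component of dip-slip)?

dip-slip = net slip × sin(rake) = 102 m × sin(52.6°) = 81.03 m
heave = dip-slip × cos(dip) = 81.03 × cos(30.2°) = 70 m

70 m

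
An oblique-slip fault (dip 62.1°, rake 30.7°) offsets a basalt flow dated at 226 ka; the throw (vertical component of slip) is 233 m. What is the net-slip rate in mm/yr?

dip-slip = throw / sin(dip) = 233 / sin(62.1°) = 263.6 m
net slip = dip-slip / sin(rake) = 263.6 / sin(30.7°) = 516.4 m
rate = 516.4 m / 226 ka = 0.00228 m/yr = 2.28 mm/yr

2.28 mm/yr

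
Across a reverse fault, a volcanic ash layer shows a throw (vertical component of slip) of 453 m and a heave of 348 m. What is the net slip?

net slip = √(throw² + heave²) = √(453² + 348²) = 571 m

571 m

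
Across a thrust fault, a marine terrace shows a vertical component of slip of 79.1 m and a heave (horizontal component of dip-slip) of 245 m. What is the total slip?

net slip = √(throw² + heave²) = √(79.1² + 245²) = 257 m

257 m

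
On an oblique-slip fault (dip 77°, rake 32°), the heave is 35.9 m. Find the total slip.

dip-slip = heave / cos(dip) = 35.9 / cos(77°) = 159.6 m
net slip = dip-slip / sin(rake) = 159.6 / sin(32°) = 301 m

301 m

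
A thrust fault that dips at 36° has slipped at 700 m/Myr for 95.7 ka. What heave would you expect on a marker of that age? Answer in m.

dip-slip = rate × time = 700 m/Myr × 95.7 ka = 66.99 m
heave = dip-slip × cos(dip) = 66.99 × cos(36°) = 54.2 m

54.2 m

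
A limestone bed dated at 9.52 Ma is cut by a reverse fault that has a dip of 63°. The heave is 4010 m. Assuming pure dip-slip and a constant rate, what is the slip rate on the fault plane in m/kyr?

0.928 m/kyr

dip-slip = heave / cos(dip) = 4010 m / cos(63°) = 8833 m
rate = 8833 m / 9.52 Ma = 0.000928 m/yr = 0.928 m/kyr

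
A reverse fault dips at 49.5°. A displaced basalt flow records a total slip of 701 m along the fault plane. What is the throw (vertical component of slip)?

throw = dip-slip × sin(dip) = 701 m × sin(49.5°) = 533 m

533 m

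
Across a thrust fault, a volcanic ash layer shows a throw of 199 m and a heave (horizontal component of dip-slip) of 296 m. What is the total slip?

357 m

net slip = √(throw² + heave²) = √(199² + 296²) = 357 m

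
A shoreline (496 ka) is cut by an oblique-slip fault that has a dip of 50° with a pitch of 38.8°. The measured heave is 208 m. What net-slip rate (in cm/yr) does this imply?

0.104 cm/yr

dip-slip = heave / cos(dip) = 208 / cos(50°) = 323.6 m
net slip = dip-slip / sin(rake) = 323.6 / sin(38.8°) = 516.4 m
rate = 516.4 m / 496 ka = 0.00104 m/yr = 0.104 cm/yr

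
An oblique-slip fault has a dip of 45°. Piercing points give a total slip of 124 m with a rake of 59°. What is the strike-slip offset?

strike-slip = net slip × cos(rake) = 124 m × cos(59°) = 63.9 m

63.9 m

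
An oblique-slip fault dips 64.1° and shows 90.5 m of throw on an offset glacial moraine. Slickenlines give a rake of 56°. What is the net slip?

dip-slip = throw / sin(dip) = 90.5 / sin(64.1°) = 100.6 m
net slip = dip-slip / sin(rake) = 100.6 / sin(56°) = 121 m

121 m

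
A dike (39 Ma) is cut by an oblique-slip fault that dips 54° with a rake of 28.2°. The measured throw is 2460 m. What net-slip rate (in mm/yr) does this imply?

dip-slip = throw / sin(dip) = 2460 / sin(54°) = 3041 m
net slip = dip-slip / sin(rake) = 3041 / sin(28.2°) = 6435 m
rate = 6435 m / 39 Ma = 0.000165 m/yr = 0.165 mm/yr

0.165 mm/yr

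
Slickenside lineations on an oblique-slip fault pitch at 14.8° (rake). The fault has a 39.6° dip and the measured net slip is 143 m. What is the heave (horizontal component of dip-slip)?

dip-slip = net slip × sin(rake) = 143 m × sin(14.8°) = 36.53 m
heave = dip-slip × cos(dip) = 36.53 × cos(39.6°) = 28.1 m

28.1 m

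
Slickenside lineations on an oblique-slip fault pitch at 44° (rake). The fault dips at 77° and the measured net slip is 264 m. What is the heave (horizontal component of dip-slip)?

41.3 m

dip-slip = net slip × sin(rake) = 264 m × sin(44°) = 183.4 m
heave = dip-slip × cos(dip) = 183.4 × cos(77°) = 41.3 m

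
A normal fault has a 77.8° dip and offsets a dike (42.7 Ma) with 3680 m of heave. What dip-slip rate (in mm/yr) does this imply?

dip-slip = heave / cos(dip) = 3680 m / cos(77.8°) = 17410 m
rate = 17410 m / 42.7 Ma = 0.000408 m/yr = 0.408 mm/yr

0.408 mm/yr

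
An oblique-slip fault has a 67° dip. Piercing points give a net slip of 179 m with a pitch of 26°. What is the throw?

dip-slip = net slip × sin(rake) = 179 m × sin(26°) = 78.47 m
throw = dip-slip × sin(dip) = 78.47 × sin(67°) = 72.2 m

72.2 m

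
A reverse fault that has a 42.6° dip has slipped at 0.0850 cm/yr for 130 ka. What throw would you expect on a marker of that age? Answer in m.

dip-slip = rate × time = 0.0850 cm/yr × 130 ka = 110.5 m
throw = dip-slip × sin(dip) = 110.5 × sin(42.6°) = 74.8 m

74.8 m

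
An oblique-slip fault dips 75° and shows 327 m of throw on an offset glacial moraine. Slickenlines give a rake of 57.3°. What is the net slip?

402 m

dip-slip = throw / sin(dip) = 327 / sin(75°) = 338.5 m
net slip = dip-slip / sin(rake) = 338.5 / sin(57.3°) = 402 m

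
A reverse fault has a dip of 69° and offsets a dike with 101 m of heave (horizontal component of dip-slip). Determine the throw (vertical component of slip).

263 m

throw = heave × tan(dip) = 101 × tan(69°) = 263 m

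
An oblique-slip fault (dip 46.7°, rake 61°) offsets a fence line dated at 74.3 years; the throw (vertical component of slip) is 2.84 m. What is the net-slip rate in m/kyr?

dip-slip = throw / sin(dip) = 2.84 / sin(46.7°) = 3.902 m
net slip = dip-slip / sin(rake) = 3.902 / sin(61°) = 4.462 m
rate = 4.462 m / 74.3 years = 0.0601 m/yr = 60.1 m/kyr

60.1 m/kyr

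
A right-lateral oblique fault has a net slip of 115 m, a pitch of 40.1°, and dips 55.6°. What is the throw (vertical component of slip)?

dip-slip = net slip × sin(rake) = 115 m × sin(40.1°) = 74.07 m
throw = dip-slip × sin(dip) = 74.07 × sin(55.6°) = 61.1 m

61.1 m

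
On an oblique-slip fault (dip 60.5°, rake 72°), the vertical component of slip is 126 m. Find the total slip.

152 m

dip-slip = throw / sin(dip) = 126 / sin(60.5°) = 144.8 m
net slip = dip-slip / sin(rake) = 144.8 / sin(72°) = 152 m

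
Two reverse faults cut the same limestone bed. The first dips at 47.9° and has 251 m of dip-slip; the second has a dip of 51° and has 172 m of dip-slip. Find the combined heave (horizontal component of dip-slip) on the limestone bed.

heave_A = 251 × cos(47.9°) = 168.3 m
heave_B = 172 × cos(51°) = 108.2 m
total = 168.3 + 108.2 = 277 m

277 m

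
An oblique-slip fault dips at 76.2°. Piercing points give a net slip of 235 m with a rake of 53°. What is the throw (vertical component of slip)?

182 m

dip-slip = net slip × sin(rake) = 235 m × sin(53°) = 187.7 m
throw = dip-slip × sin(dip) = 187.7 × sin(76.2°) = 182 m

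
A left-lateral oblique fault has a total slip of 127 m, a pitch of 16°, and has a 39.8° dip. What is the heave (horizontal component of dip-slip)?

dip-slip = net slip × sin(rake) = 127 m × sin(16°) = 35.01 m
heave = dip-slip × cos(dip) = 35.01 × cos(39.8°) = 26.9 m

26.9 m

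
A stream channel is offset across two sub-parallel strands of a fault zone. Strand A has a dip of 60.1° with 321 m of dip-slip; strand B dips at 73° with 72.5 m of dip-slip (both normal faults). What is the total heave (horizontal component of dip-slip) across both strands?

181 m

heave_A = 321 × cos(60.1°) = 160 m
heave_B = 72.5 × cos(73°) = 21.20 m
total = 160 + 21.20 = 181 m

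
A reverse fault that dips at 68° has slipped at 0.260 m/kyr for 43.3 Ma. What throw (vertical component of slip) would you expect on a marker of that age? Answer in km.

10.4 km

dip-slip = rate × time = 0.260 m/kyr × 43.3 Ma = 11260 m
throw = dip-slip × sin(dip) = 11260 × sin(68°) = 10400 m = 10.4 km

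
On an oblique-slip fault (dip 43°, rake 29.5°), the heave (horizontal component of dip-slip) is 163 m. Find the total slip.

453 m

dip-slip = heave / cos(dip) = 163 / cos(43°) = 222.9 m
net slip = dip-slip / sin(rake) = 222.9 / sin(29.5°) = 453 m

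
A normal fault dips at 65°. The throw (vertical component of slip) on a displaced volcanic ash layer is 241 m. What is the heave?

112 m

heave = throw / tan(dip) = 241 / tan(65°) = 112 m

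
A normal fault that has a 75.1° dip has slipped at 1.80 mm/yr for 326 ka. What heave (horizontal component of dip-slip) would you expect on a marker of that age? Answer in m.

151 m

dip-slip = rate × time = 1.80 mm/yr × 326 ka = 586.8 m
heave = dip-slip × cos(dip) = 586.8 × cos(75.1°) = 151 m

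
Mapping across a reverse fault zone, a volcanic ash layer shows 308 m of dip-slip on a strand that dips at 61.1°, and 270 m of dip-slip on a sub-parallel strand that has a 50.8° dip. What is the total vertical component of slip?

479 m

throw_A = 308 × sin(61.1°) = 269.6 m
throw_B = 270 × sin(50.8°) = 209.2 m
total = 269.6 + 209.2 = 479 m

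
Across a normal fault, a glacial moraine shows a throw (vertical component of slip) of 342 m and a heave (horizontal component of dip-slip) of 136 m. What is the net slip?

368 m

net slip = √(throw² + heave²) = √(342² + 136²) = 368 m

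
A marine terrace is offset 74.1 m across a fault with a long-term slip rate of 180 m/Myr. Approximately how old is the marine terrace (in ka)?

412 ka

age = offset / rate = 74.1 m / (180 m/Myr) = 412000 yr = 412 ka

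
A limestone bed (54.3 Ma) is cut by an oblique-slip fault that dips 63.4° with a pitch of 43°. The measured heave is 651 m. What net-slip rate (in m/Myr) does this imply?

dip-slip = heave / cos(dip) = 651 / cos(63.4°) = 1454 m
net slip = dip-slip / sin(rake) = 1454 / sin(43°) = 2132 m
rate = 2132 m / 54.3 Ma = 0.0000393 m/yr = 39.3 m/Myr

39.3 m/Myr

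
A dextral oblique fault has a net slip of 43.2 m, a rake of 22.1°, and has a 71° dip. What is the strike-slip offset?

40 m

strike-slip = net slip × cos(rake) = 43.2 m × cos(22.1°) = 40 m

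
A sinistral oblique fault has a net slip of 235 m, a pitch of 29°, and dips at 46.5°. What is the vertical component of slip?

dip-slip = net slip × sin(rake) = 235 m × sin(29°) = 113.9 m
throw = dip-slip × sin(dip) = 113.9 × sin(46.5°) = 82.6 m

82.6 m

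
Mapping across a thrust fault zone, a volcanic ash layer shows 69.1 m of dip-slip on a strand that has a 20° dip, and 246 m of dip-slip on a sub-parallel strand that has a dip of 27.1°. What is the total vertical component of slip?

throw_A = 69.1 × sin(20°) = 23.63 m
throw_B = 246 × sin(27.1°) = 112.1 m
total = 23.63 + 112.1 = 136 m

136 m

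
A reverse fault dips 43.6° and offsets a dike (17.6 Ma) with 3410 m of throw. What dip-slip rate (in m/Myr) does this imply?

281 m/Myr

dip-slip = throw / sin(dip) = 3410 m / sin(43.6°) = 4945 m
rate = 4945 m / 17.6 Ma = 0.000281 m/yr = 281 m/Myr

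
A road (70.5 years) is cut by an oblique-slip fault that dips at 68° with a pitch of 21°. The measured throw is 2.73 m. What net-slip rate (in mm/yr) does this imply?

dip-slip = throw / sin(dip) = 2.73 / sin(68°) = 2.944 m
net slip = dip-slip / sin(rake) = 2.944 / sin(21°) = 8.216 m
rate = 8.216 m / 70.5 years = 0.117 m/yr = 117 mm/yr

117 mm/yr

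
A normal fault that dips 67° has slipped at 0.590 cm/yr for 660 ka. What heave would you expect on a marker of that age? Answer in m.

1520 m

dip-slip = rate × time = 0.590 cm/yr × 660 ka = 3894 m
heave = dip-slip × cos(dip) = 3894 × cos(67°) = 1520 m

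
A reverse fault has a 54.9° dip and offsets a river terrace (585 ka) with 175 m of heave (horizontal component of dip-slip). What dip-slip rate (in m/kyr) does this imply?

dip-slip = heave / cos(dip) = 175 m / cos(54.9°) = 304.3 m
rate = 304.3 m / 585 ka = 0.000520 m/yr = 0.520 m/kyr

0.520 m/kyr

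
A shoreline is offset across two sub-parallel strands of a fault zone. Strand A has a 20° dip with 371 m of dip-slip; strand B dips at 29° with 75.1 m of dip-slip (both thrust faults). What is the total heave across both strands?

heave_A = 371 × cos(20°) = 348.6 m
heave_B = 75.1 × cos(29°) = 65.68 m
total = 348.6 + 65.68 = 414 m

414 m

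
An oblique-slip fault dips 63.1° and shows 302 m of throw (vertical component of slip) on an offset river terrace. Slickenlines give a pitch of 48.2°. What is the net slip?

dip-slip = throw / sin(dip) = 302 / sin(63.1°) = 338.6 m
net slip = dip-slip / sin(rake) = 338.6 / sin(48.2°) = 454 m

454 m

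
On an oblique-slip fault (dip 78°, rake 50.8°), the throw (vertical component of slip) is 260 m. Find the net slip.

343 m

dip-slip = throw / sin(dip) = 260 / sin(78°) = 265.8 m
net slip = dip-slip / sin(rake) = 265.8 / sin(50.8°) = 343 m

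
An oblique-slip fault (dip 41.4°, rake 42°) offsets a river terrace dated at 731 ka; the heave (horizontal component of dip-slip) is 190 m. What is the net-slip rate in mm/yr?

dip-slip = heave / cos(dip) = 190 / cos(41.4°) = 253.3 m
net slip = dip-slip / sin(rake) = 253.3 / sin(42°) = 378.5 m
rate = 378.5 m / 731 ka = 0.000518 m/yr = 0.518 mm/yr

0.518 mm/yr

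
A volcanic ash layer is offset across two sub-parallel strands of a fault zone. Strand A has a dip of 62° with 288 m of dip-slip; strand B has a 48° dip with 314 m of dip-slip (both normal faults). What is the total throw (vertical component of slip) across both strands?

488 m

throw_A = 288 × sin(62°) = 254.3 m
throw_B = 314 × sin(48°) = 233.3 m
total = 254.3 + 233.3 = 488 m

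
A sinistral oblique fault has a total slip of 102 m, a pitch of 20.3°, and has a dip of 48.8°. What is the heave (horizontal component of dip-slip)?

dip-slip = net slip × sin(rake) = 102 m × sin(20.3°) = 35.39 m
heave = dip-slip × cos(dip) = 35.39 × cos(48.8°) = 23.3 m

23.3 m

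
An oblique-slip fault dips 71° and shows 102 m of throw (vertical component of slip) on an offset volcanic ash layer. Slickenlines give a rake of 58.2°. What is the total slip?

dip-slip = throw / sin(dip) = 102 / sin(71°) = 107.9 m
net slip = dip-slip / sin(rake) = 107.9 / sin(58.2°) = 127 m

127 m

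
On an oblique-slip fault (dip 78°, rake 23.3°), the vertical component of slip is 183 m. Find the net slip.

dip-slip = throw / sin(dip) = 183 / sin(78°) = 187.1 m
net slip = dip-slip / sin(rake) = 187.1 / sin(23.3°) = 473 m

473 m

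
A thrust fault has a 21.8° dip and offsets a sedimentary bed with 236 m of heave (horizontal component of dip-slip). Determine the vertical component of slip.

throw = heave × tan(dip) = 236 × tan(21.8°) = 94.4 m

94.4 m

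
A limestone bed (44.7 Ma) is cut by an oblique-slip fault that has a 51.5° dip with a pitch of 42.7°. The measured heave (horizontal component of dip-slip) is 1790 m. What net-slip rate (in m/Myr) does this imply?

94.9 m/Myr

dip-slip = heave / cos(dip) = 1790 / cos(51.5°) = 2875 m
net slip = dip-slip / sin(rake) = 2875 / sin(42.7°) = 4240 m
rate = 4240 m / 44.7 Ma = 0.0000949 m/yr = 94.9 m/Myr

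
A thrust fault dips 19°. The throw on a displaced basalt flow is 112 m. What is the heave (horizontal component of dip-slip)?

325 m

heave = throw / tan(dip) = 112 / tan(19°) = 325 m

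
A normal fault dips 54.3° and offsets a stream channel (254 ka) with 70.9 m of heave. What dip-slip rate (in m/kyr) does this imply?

dip-slip = heave / cos(dip) = 70.9 m / cos(54.3°) = 121.5 m
rate = 121.5 m / 254 ka = 0.000478 m/yr = 0.478 m/kyr

0.478 m/kyr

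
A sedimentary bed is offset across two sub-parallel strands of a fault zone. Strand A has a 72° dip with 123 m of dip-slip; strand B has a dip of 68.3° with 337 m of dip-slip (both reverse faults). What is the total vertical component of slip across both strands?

throw_A = 123 × sin(72°) = 117 m
throw_B = 337 × sin(68.3°) = 313.1 m
total = 117 + 313.1 = 430 m

430 m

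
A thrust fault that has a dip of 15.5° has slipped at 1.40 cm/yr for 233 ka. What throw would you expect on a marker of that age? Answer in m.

872 m

dip-slip = rate × time = 1.40 cm/yr × 233 ka = 3262 m
throw = dip-slip × sin(dip) = 3262 × sin(15.5°) = 872 m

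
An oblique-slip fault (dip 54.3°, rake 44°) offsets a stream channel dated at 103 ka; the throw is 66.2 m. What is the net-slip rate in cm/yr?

dip-slip = throw / sin(dip) = 66.2 / sin(54.3°) = 81.52 m
net slip = dip-slip / sin(rake) = 81.52 / sin(44°) = 117.4 m
rate = 117.4 m / 103 ka = 0.00114 m/yr = 0.114 cm/yr

0.114 cm/yr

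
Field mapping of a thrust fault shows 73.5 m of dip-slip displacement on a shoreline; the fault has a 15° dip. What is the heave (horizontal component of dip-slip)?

heave = dip-slip × cos(dip) = 73.5 m × cos(15°) = 71 m

71 m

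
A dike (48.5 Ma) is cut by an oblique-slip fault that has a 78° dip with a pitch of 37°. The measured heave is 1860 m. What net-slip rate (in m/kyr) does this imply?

0.306 m/kyr

dip-slip = heave / cos(dip) = 1860 / cos(78°) = 8946 m
net slip = dip-slip / sin(rake) = 8946 / sin(37°) = 14870 m
rate = 14870 m / 48.5 Ma = 0.000306 m/yr = 0.306 m/kyr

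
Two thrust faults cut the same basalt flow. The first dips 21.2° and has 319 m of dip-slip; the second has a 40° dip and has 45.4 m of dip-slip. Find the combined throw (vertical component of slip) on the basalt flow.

throw_A = 319 × sin(21.2°) = 115.4 m
throw_B = 45.4 × sin(40°) = 29.18 m
total = 115.4 + 29.18 = 145 m

145 m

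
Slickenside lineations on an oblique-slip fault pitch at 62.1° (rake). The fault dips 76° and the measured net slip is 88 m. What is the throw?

75.5 m

dip-slip = net slip × sin(rake) = 88 m × sin(62.1°) = 77.77 m
throw = dip-slip × sin(dip) = 77.77 × sin(76°) = 75.5 m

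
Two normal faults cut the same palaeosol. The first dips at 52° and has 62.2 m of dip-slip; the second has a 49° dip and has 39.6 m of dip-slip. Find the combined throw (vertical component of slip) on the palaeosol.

78.9 m

throw_A = 62.2 × sin(52°) = 49.01 m
throw_B = 39.6 × sin(49°) = 29.89 m
total = 49.01 + 29.89 = 78.9 m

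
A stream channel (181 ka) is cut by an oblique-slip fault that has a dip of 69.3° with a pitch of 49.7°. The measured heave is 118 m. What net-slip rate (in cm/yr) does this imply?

0.242 cm/yr

dip-slip = heave / cos(dip) = 118 / cos(69.3°) = 333.8 m
net slip = dip-slip / sin(rake) = 333.8 / sin(49.7°) = 437.7 m
rate = 437.7 m / 181 ka = 0.00242 m/yr = 0.242 cm/yr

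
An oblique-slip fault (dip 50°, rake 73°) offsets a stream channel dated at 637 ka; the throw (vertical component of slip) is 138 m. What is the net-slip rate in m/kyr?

dip-slip = throw / sin(dip) = 138 / sin(50°) = 180.1 m
net slip = dip-slip / sin(rake) = 180.1 / sin(73°) = 188.4 m
rate = 188.4 m / 637 ka = 0.000296 m/yr = 0.296 m/kyr

0.296 m/kyr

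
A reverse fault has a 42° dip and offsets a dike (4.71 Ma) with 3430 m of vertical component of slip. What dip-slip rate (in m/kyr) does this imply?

dip-slip = throw / sin(dip) = 3430 m / sin(42°) = 5126 m
rate = 5126 m / 4.71 Ma = 0.00109 m/yr = 1.09 m/kyr

1.09 m/kyr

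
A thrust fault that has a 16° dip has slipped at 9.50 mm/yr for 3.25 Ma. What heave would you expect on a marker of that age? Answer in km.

dip-slip = rate × time = 9.50 mm/yr × 3.25 Ma = 30880 m
heave = dip-slip × cos(dip) = 30880 × cos(16°) = 29700 m = 29.7 km

29.7 km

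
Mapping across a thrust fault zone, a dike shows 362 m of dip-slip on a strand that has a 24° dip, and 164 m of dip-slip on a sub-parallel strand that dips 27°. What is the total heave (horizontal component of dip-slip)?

heave_A = 362 × cos(24°) = 330.7 m
heave_B = 164 × cos(27°) = 146.1 m
total = 330.7 + 146.1 = 477 m

477 m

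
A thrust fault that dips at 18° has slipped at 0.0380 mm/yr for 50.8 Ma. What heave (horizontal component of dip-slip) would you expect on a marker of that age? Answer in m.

dip-slip = rate × time = 0.0380 mm/yr × 50.8 Ma = 1930 m
heave = dip-slip × cos(dip) = 1930 × cos(18°) = 1840 m

1840 m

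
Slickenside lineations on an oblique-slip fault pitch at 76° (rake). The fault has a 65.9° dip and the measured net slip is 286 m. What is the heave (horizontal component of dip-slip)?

dip-slip = net slip × sin(rake) = 286 m × sin(76°) = 277.5 m
heave = dip-slip × cos(dip) = 277.5 × cos(65.9°) = 113 m

113 m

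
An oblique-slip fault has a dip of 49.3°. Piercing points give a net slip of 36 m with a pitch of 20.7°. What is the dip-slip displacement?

dip-slip = net slip × sin(rake) = 36 m × sin(20.7°) = 12.7 m

12.7 m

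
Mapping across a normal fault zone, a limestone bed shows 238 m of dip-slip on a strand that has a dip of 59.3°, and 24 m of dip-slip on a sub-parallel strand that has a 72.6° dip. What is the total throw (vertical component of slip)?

throw_A = 238 × sin(59.3°) = 204.6 m
throw_B = 24 × sin(72.6°) = 22.90 m
total = 204.6 + 22.90 = 228 m

228 m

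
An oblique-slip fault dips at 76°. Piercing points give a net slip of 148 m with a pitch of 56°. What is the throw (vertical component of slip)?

dip-slip = net slip × sin(rake) = 148 m × sin(56°) = 122.7 m
throw = dip-slip × sin(dip) = 122.7 × sin(76°) = 119 m

119 m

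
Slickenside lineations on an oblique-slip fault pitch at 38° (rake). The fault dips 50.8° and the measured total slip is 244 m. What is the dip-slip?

150 m

dip-slip = net slip × sin(rake) = 244 m × sin(38°) = 150 m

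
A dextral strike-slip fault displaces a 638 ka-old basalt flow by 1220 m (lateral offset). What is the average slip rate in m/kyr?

rate = 1220 m / 638 ka = 0.00191 m/yr = 1.91 m/kyr

1.91 m/kyr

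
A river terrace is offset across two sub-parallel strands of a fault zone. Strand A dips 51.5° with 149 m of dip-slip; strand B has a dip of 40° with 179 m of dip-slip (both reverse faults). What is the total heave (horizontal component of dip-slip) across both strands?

heave_A = 149 × cos(51.5°) = 92.75 m
heave_B = 179 × cos(40°) = 137.1 m
total = 92.75 + 137.1 = 230 m

230 m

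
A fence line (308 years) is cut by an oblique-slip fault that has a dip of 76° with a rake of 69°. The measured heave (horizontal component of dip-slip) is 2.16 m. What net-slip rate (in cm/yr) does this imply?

dip-slip = heave / cos(dip) = 2.16 / cos(76°) = 8.929 m
net slip = dip-slip / sin(rake) = 8.929 / sin(69°) = 9.564 m
rate = 9.564 m / 308 years = 0.0311 m/yr = 3.11 cm/yr

3.11 cm/yr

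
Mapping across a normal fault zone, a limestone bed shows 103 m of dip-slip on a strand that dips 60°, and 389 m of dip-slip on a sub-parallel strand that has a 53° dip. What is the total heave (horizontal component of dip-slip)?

heave_A = 103 × cos(60°) = 51.50 m
heave_B = 389 × cos(53°) = 234.1 m
total = 51.50 + 234.1 = 286 m

286 m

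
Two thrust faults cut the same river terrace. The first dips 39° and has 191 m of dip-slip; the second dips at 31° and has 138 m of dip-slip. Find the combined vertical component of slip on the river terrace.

191 m

throw_A = 191 × sin(39°) = 120.2 m
throw_B = 138 × sin(31°) = 71.08 m
total = 120.2 + 71.08 = 191 m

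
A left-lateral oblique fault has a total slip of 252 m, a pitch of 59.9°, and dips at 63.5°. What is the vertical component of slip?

dip-slip = net slip × sin(rake) = 252 m × sin(59.9°) = 218 m
throw = dip-slip × sin(dip) = 218 × sin(63.5°) = 195 m

195 m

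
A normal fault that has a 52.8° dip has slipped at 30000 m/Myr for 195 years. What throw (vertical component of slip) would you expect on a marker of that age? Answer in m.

dip-slip = rate × time = 30000 m/Myr × 195 years = 5.850 m
throw = dip-slip × sin(dip) = 5.850 × sin(52.8°) = 4.66 m

4.66 m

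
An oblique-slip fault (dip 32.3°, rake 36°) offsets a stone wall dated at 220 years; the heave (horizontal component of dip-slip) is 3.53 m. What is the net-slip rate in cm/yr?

3.23 cm/yr

dip-slip = heave / cos(dip) = 3.53 / cos(32.3°) = 4.176 m
net slip = dip-slip / sin(rake) = 4.176 / sin(36°) = 7.105 m
rate = 7.105 m / 220 years = 0.0323 m/yr = 3.23 cm/yr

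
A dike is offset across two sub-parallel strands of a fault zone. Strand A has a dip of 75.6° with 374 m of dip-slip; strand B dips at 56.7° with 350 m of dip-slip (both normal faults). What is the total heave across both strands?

285 m

heave_A = 374 × cos(75.6°) = 93.01 m
heave_B = 350 × cos(56.7°) = 192.2 m
total = 93.01 + 192.2 = 285 m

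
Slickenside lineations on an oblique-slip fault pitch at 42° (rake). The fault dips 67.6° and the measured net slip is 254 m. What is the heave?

64.8 m

dip-slip = net slip × sin(rake) = 254 m × sin(42°) = 170 m
heave = dip-slip × cos(dip) = 170 × cos(67.6°) = 64.8 m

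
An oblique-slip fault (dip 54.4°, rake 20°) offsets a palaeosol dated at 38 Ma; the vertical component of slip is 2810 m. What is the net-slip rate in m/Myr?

266 m/Myr

dip-slip = throw / sin(dip) = 2810 / sin(54.4°) = 3456 m
net slip = dip-slip / sin(rake) = 3456 / sin(20°) = 10100 m
rate = 10100 m / 38 Ma = 0.000266 m/yr = 266 m/Myr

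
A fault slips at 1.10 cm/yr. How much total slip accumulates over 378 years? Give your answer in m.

4.16 m

slip = rate × time = 1.10 cm/yr × 378 years = 4.16 m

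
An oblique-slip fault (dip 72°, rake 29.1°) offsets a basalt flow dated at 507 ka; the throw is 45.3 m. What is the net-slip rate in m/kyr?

0.193 m/kyr

dip-slip = throw / sin(dip) = 45.3 / sin(72°) = 47.63 m
net slip = dip-slip / sin(rake) = 47.63 / sin(29.1°) = 97.94 m
rate = 97.94 m / 507 ka = 0.000193 m/yr = 0.193 m/kyr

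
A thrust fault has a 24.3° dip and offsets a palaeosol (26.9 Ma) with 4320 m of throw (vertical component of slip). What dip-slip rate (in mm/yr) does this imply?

dip-slip = throw / sin(dip) = 4320 m / sin(24.3°) = 10500 m
rate = 10500 m / 26.9 Ma = 0.000390 m/yr = 0.390 mm/yr

0.390 mm/yr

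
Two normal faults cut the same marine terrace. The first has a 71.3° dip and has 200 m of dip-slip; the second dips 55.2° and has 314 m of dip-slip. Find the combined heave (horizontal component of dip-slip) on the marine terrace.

243 m

heave_A = 200 × cos(71.3°) = 64.12 m
heave_B = 314 × cos(55.2°) = 179.2 m
total = 64.12 + 179.2 = 243 m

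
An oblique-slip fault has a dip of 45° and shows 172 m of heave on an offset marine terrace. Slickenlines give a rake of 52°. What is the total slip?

dip-slip = heave / cos(dip) = 172 / cos(45°) = 243.2 m
net slip = dip-slip / sin(rake) = 243.2 / sin(52°) = 309 m

309 m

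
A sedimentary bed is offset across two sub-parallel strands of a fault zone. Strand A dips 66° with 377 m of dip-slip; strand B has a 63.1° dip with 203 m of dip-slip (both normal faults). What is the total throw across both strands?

throw_A = 377 × sin(66°) = 344.4 m
throw_B = 203 × sin(63.1°) = 181 m
total = 344.4 + 181 = 525 m

525 m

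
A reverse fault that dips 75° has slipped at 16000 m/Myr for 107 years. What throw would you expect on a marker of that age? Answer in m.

1.65 m

dip-slip = rate × time = 16000 m/Myr × 107 years = 1.712 m
throw = dip-slip × sin(dip) = 1.712 × sin(75°) = 1.65 m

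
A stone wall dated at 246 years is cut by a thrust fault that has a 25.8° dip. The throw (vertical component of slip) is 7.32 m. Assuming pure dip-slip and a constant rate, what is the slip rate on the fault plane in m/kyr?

dip-slip = throw / sin(dip) = 7.32 m / sin(25.8°) = 16.82 m
rate = 16.82 m / 246 years = 0.0684 m/yr = 68.4 m/kyr

68.4 m/kyr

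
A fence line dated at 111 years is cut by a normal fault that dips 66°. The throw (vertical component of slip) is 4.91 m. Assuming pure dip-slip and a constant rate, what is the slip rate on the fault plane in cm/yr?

4.84 cm/yr

dip-slip = throw / sin(dip) = 4.91 m / sin(66°) = 5.375 m
rate = 5.375 m / 111 years = 0.0484 m/yr = 4.84 cm/yr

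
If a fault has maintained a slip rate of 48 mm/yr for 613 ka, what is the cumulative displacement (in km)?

slip = rate × time = 48 mm/yr × 613 ka = 29400 m = 29.4 km

29.4 km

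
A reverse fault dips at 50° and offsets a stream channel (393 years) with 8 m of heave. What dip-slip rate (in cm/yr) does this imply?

3.17 cm/yr

dip-slip = heave / cos(dip) = 8 m / cos(50°) = 12.45 m
rate = 12.45 m / 393 years = 0.0317 m/yr = 3.17 cm/yr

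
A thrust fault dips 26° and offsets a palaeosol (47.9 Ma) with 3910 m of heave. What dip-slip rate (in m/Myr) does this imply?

90.8 m/Myr

dip-slip = heave / cos(dip) = 3910 m / cos(26°) = 4350 m
rate = 4350 m / 47.9 Ma = 0.0000908 m/yr = 90.8 m/Myr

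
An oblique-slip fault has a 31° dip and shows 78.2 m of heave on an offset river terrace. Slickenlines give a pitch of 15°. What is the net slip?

352 m

dip-slip = heave / cos(dip) = 78.2 / cos(31°) = 91.23 m
net slip = dip-slip / sin(rake) = 91.23 / sin(15°) = 352 m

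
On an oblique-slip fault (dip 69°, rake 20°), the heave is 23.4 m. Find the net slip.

191 m

dip-slip = heave / cos(dip) = 23.4 / cos(69°) = 65.30 m
net slip = dip-slip / sin(rake) = 65.30 / sin(20°) = 191 m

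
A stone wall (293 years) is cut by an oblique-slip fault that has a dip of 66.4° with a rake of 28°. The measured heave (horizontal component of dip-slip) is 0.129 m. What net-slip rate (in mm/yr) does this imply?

dip-slip = heave / cos(dip) = 0.129 / cos(66.4°) = 0.3222 m
net slip = dip-slip / sin(rake) = 0.3222 / sin(28°) = 0.6863 m
rate = 0.6863 m / 293 years = 0.00234 m/yr = 2.34 mm/yr

2.34 mm/yr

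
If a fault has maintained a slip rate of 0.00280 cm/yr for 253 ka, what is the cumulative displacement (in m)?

slip = rate × time = 0.00280 cm/yr × 253 ka = 7.08 m

7.08 m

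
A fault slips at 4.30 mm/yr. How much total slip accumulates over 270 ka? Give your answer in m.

1160 m

slip = rate × time = 4.30 mm/yr × 270 ka = 1160 m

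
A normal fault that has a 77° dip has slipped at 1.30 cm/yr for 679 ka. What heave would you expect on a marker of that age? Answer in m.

1990 m

dip-slip = rate × time = 1.30 cm/yr × 679 ka = 8827 m
heave = dip-slip × cos(dip) = 8827 × cos(77°) = 1990 m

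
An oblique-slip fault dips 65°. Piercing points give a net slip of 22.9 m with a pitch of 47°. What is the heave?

dip-slip = net slip × sin(rake) = 22.9 m × sin(47°) = 16.75 m
heave = dip-slip × cos(dip) = 16.75 × cos(65°) = 7.08 m

7.08 m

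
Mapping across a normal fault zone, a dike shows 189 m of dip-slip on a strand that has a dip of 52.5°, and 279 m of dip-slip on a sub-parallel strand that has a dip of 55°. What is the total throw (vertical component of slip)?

378 m

throw_A = 189 × sin(52.5°) = 149.9 m
throw_B = 279 × sin(55°) = 228.5 m
total = 149.9 + 228.5 = 378 m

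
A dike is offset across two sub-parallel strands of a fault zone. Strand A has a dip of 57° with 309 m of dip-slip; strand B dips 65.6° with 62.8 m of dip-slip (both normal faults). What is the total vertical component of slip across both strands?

316 m

throw_A = 309 × sin(57°) = 259.1 m
throw_B = 62.8 × sin(65.6°) = 57.19 m
total = 259.1 + 57.19 = 316 m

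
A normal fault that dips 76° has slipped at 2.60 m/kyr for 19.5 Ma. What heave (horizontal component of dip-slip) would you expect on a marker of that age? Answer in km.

dip-slip = rate × time = 2.60 m/kyr × 19.5 Ma = 50700 m
heave = dip-slip × cos(dip) = 50700 × cos(76°) = 12300 m = 12.3 km

12.3 km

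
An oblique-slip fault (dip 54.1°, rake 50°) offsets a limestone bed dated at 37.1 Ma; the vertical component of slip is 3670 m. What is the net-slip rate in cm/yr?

0.0159 cm/yr

dip-slip = throw / sin(dip) = 3670 / sin(54.1°) = 4531 m
net slip = dip-slip / sin(rake) = 4531 / sin(50°) = 5914 m
rate = 5914 m / 37.1 Ma = 0.000159 m/yr = 0.0159 cm/yr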